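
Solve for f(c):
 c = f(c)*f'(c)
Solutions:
 f(c) = -sqrt(C1 + c^2)
 f(c) = sqrt(C1 + c^2)


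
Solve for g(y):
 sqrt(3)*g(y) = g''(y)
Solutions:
 g(y) = C1*exp(-3^(1/4)*y) + C2*exp(3^(1/4)*y)


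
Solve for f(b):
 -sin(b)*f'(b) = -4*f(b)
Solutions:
 f(b) = C1*(cos(b)^2 - 2*cos(b) + 1)/(cos(b)^2 + 2*cos(b) + 1)


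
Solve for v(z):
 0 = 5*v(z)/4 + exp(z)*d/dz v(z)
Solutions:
 v(z) = C1*exp(5*exp(-z)/4)


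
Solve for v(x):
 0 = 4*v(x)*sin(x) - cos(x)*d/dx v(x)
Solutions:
 v(x) = C1/cos(x)^4


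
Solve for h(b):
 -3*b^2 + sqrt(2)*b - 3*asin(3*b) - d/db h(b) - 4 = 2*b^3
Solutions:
 h(b) = C1 - b^4/2 - b^3 + sqrt(2)*b^2/2 - 3*b*asin(3*b) - 4*b - sqrt(1 - 9*b^2)


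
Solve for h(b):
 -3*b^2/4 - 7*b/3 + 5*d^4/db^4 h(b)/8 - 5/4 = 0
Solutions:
 h(b) = C1 + C2*b + C3*b^2 + C4*b^3 + b^6/300 + 7*b^5/225 + b^4/12


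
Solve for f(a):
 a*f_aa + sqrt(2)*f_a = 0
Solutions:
 f(a) = C1 + C2*a^(1 - sqrt(2))


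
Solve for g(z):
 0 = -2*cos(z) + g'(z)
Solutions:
 g(z) = C1 + 2*sin(z)


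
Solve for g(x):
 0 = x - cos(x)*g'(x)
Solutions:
 g(x) = C1 + Integral(x/cos(x), x)


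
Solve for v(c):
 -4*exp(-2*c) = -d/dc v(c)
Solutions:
 v(c) = C1 - 2*exp(-2*c)


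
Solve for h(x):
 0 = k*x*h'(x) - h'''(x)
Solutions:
 h(x) = C1 + Integral(C2*airyai(k^(1/3)*x) + C3*airybi(k^(1/3)*x), x)


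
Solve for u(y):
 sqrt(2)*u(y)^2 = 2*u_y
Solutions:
 u(y) = -2/(C1 + sqrt(2)*y)


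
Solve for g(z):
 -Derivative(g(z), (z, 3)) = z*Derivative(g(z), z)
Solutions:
 g(z) = C1 + Integral(C2*airyai(-z) + C3*airybi(-z), z)


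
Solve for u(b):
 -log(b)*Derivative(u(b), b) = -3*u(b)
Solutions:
 u(b) = C1*exp(3*li(b))


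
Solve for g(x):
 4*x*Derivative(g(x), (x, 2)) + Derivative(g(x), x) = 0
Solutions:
 g(x) = C1 + C2*x^(3/4)


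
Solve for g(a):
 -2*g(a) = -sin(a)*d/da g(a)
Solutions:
 g(a) = C1*(cos(a) - 1)/(cos(a) + 1)


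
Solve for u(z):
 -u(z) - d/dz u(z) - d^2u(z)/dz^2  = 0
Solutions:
 u(z) = (C1*sin(sqrt(3)*z/2) + C2*cos(sqrt(3)*z/2))*exp(-z/2)


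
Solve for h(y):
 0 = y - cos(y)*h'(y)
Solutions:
 h(y) = C1 + Integral(y/cos(y), y)


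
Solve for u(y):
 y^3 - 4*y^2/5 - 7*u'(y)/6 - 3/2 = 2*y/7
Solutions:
 u(y) = C1 + 3*y^4/14 - 8*y^3/35 - 6*y^2/49 - 9*y/7


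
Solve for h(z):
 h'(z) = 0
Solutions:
 h(z) = C1


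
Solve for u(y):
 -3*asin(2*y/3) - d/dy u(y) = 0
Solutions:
 u(y) = C1 - 3*y*asin(2*y/3) - 3*sqrt(9 - 4*y^2)/2


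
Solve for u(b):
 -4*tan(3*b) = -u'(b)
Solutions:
 u(b) = C1 - 4*log(cos(3*b))/3


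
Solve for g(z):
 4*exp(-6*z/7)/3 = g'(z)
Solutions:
 g(z) = C1 - 14*exp(-6*z/7)/9


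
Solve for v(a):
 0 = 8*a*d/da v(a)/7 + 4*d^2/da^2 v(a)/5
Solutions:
 v(a) = C1 + C2*erf(sqrt(35)*a/7)


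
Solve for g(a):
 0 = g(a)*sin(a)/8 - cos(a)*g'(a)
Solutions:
 g(a) = C1/cos(a)^(1/8)


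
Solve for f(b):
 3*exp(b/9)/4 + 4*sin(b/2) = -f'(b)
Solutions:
 f(b) = C1 - 27*exp(b/9)/4 + 8*cos(b/2)


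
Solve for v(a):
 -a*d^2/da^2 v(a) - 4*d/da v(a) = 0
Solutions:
 v(a) = C1 + C2/a^3


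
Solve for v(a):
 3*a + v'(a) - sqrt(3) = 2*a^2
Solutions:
 v(a) = C1 + 2*a^3/3 - 3*a^2/2 + sqrt(3)*a


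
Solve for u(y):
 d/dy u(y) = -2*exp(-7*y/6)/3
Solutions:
 u(y) = C1 + 4*exp(-7*y/6)/7


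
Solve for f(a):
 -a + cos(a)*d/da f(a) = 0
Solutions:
 f(a) = C1 + Integral(a/cos(a), a)


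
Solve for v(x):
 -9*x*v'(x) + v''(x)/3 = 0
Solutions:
 v(x) = C1 + C2*erfi(3*sqrt(6)*x/2)


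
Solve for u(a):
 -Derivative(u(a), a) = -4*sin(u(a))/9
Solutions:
 -4*a/9 + log(cos(u(a)) - 1)/2 - log(cos(u(a)) + 1)/2 = C1


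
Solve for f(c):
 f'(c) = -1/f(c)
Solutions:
 f(c) = -sqrt(C1 - 2*c)
 f(c) = sqrt(C1 - 2*c)


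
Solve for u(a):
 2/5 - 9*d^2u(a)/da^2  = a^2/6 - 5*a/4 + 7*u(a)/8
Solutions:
 u(a) = C1*sin(sqrt(14)*a/12) + C2*cos(sqrt(14)*a/12) - 4*a^2/21 + 10*a/7 + 1072/245


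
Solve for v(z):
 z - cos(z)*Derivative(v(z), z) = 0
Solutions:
 v(z) = C1 + Integral(z/cos(z), z)


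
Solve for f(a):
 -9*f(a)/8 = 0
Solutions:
 f(a) = 0


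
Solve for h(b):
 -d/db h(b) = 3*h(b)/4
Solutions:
 h(b) = C1*exp(-3*b/4)


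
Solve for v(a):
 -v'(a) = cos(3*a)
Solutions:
 v(a) = C1 - sin(3*a)/3


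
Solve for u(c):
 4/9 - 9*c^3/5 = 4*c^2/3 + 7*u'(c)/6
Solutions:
 u(c) = C1 - 27*c^4/70 - 8*c^3/21 + 8*c/21


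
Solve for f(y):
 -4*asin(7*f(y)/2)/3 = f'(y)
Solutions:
 Integral(1/asin(7*_y/2), (_y, f(y))) = C1 - 4*y/3


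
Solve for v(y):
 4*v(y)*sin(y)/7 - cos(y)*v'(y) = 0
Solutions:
 v(y) = C1/cos(y)^(4/7)


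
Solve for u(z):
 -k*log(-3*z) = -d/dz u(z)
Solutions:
 u(z) = C1 + k*z*log(-z) + k*z*(-1 + log(3))


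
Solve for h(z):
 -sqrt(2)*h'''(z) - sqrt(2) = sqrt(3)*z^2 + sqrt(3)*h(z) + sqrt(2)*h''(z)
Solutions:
 h(z) = C1*exp(z*(-2 + (1 + 27*sqrt(6)/4 + sqrt(-4 + (4 + 27*sqrt(6))^2/4)/2)^(-1/3) + (1 + 27*sqrt(6)/4 + sqrt(-4 + (4 + 27*sqrt(6))^2/4)/2)^(1/3))/6)*sin(sqrt(3)*z*(-(1 + 27*sqrt(6)/4 + sqrt(-4 + (2 + 27*sqrt(6)/2)^2)/2)^(1/3) + (1 + 27*sqrt(6)/4 + sqrt(-4 + (2 + 27*sqrt(6)/2)^2)/2)^(-1/3))/6) + C2*exp(z*(-2 + (1 + 27*sqrt(6)/4 + sqrt(-4 + (4 + 27*sqrt(6))^2/4)/2)^(-1/3) + (1 + 27*sqrt(6)/4 + sqrt(-4 + (4 + 27*sqrt(6))^2/4)/2)^(1/3))/6)*cos(sqrt(3)*z*(-(1 + 27*sqrt(6)/4 + sqrt(-4 + (2 + 27*sqrt(6)/2)^2)/2)^(1/3) + (1 + 27*sqrt(6)/4 + sqrt(-4 + (2 + 27*sqrt(6)/2)^2)/2)^(-1/3))/6) + C3*exp(-z*((1 + 27*sqrt(6)/4 + sqrt(-4 + (4 + 27*sqrt(6))^2/4)/2)^(-1/3) + 1 + (1 + 27*sqrt(6)/4 + sqrt(-4 + (4 + 27*sqrt(6))^2/4)/2)^(1/3))/3) - z^2 + sqrt(6)/3


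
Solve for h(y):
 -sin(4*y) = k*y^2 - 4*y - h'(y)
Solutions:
 h(y) = C1 + k*y^3/3 - 2*y^2 - cos(4*y)/4


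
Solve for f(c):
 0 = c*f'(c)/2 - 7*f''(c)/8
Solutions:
 f(c) = C1 + C2*erfi(sqrt(14)*c/7)


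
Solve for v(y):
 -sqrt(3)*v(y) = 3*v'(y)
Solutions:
 v(y) = C1*exp(-sqrt(3)*y/3)


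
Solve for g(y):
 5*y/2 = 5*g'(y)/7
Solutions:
 g(y) = C1 + 7*y^2/4


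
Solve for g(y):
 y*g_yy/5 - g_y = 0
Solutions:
 g(y) = C1 + C2*y^6


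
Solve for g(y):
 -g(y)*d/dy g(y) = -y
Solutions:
 g(y) = -sqrt(C1 + y^2)
 g(y) = sqrt(C1 + y^2)


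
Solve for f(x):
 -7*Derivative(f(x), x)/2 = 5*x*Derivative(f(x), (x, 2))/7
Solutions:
 f(x) = C1 + C2/x^(39/10)


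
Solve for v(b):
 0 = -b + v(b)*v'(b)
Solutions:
 v(b) = -sqrt(C1 + b^2)
 v(b) = sqrt(C1 + b^2)


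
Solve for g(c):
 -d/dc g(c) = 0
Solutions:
 g(c) = C1


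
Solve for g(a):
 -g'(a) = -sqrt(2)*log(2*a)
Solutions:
 g(a) = C1 + sqrt(2)*a*log(a) - sqrt(2)*a + sqrt(2)*a*log(2)


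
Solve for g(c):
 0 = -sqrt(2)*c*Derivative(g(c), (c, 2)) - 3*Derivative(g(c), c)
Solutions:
 g(c) = C1 + C2*c^(1 - 3*sqrt(2)/2)


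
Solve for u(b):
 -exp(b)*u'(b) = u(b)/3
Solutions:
 u(b) = C1*exp(exp(-b)/3)


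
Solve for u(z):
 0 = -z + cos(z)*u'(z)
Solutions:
 u(z) = C1 + Integral(z/cos(z), z)


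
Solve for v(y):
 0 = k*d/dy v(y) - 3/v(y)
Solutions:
 v(y) = -sqrt(C1 + 6*y/k)
 v(y) = sqrt(C1 + 6*y/k)


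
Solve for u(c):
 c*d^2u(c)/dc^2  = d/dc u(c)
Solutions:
 u(c) = C1 + C2*c^2


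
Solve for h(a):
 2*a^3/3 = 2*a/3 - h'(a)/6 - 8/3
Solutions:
 h(a) = C1 - a^4 + 2*a^2 - 16*a


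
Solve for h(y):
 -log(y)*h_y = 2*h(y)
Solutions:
 h(y) = C1*exp(-2*li(y))


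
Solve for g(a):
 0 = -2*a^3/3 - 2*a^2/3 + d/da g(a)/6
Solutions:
 g(a) = C1 + a^4 + 4*a^3/3


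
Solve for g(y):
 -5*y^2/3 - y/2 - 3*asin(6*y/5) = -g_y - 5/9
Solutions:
 g(y) = C1 + 5*y^3/9 + y^2/4 + 3*y*asin(6*y/5) - 5*y/9 + sqrt(25 - 36*y^2)/2


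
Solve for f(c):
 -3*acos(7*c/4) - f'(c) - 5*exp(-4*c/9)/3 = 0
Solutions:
 f(c) = C1 - 3*c*acos(7*c/4) + 3*sqrt(16 - 49*c^2)/7 + 15*exp(-4*c/9)/4


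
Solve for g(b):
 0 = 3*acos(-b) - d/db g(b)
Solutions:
 g(b) = C1 + 3*b*acos(-b) + 3*sqrt(1 - b^2)


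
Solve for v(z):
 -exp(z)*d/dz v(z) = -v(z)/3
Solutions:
 v(z) = C1*exp(-exp(-z)/3)


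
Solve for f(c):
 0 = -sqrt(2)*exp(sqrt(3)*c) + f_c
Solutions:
 f(c) = C1 + sqrt(6)*exp(sqrt(3)*c)/3


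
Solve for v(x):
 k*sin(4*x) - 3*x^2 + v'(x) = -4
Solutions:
 v(x) = C1 + k*cos(4*x)/4 + x^3 - 4*x


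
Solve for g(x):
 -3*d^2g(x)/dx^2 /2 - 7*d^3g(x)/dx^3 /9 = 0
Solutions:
 g(x) = C1 + C2*x + C3*exp(-27*x/14)


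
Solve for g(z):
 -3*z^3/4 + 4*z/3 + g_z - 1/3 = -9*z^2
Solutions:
 g(z) = C1 + 3*z^4/16 - 3*z^3 - 2*z^2/3 + z/3


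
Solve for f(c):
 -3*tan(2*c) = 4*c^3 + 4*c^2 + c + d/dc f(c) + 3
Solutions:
 f(c) = C1 - c^4 - 4*c^3/3 - c^2/2 - 3*c + 3*log(cos(2*c))/2


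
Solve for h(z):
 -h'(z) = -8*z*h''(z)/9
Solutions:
 h(z) = C1 + C2*z^(17/8)


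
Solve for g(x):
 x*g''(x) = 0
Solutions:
 g(x) = C1 + C2*x


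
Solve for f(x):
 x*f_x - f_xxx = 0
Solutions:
 f(x) = C1 + Integral(C2*airyai(x) + C3*airybi(x), x)


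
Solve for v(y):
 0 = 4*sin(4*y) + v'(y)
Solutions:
 v(y) = C1 + cos(4*y)


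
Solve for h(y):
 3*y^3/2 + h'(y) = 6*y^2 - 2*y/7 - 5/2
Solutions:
 h(y) = C1 - 3*y^4/8 + 2*y^3 - y^2/7 - 5*y/2


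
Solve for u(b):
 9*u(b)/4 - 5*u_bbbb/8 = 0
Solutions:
 u(b) = C1*exp(-2^(1/4)*sqrt(3)*5^(3/4)*b/5) + C2*exp(2^(1/4)*sqrt(3)*5^(3/4)*b/5) + C3*sin(2^(1/4)*sqrt(3)*5^(3/4)*b/5) + C4*cos(2^(1/4)*sqrt(3)*5^(3/4)*b/5)


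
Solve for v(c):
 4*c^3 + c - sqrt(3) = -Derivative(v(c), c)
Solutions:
 v(c) = C1 - c^4 - c^2/2 + sqrt(3)*c


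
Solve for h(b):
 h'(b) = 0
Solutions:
 h(b) = C1


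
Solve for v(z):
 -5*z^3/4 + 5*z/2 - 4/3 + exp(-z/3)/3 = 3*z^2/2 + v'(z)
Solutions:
 v(z) = C1 - 5*z^4/16 - z^3/2 + 5*z^2/4 - 4*z/3 - 1/exp(z)^(1/3)


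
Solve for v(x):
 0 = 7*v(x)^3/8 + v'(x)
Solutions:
 v(x) = -2*sqrt(-1/(C1 - 7*x))
 v(x) = 2*sqrt(-1/(C1 - 7*x))


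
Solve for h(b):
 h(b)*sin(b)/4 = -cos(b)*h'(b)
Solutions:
 h(b) = C1*cos(b)^(1/4)


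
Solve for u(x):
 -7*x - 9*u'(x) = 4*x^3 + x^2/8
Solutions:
 u(x) = C1 - x^4/9 - x^3/216 - 7*x^2/18


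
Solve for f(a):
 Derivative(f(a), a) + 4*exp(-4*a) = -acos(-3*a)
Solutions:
 f(a) = C1 - a*acos(-3*a) - sqrt(1 - 9*a^2)/3 + exp(-4*a)


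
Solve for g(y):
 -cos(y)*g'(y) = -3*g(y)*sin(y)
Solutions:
 g(y) = C1/cos(y)^3


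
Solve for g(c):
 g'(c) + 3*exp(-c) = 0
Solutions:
 g(c) = C1 + 3*exp(-c)


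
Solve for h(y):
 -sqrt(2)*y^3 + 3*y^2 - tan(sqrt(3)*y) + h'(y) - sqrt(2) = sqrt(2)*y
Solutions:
 h(y) = C1 + sqrt(2)*y^4/4 - y^3 + sqrt(2)*y^2/2 + sqrt(2)*y - sqrt(3)*log(cos(sqrt(3)*y))/3


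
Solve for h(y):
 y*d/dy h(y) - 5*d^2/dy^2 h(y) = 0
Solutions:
 h(y) = C1 + C2*erfi(sqrt(10)*y/10)


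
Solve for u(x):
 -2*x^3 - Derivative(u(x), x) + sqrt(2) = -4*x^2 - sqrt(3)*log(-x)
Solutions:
 u(x) = C1 - x^4/2 + 4*x^3/3 + sqrt(3)*x*log(-x) + x*(-sqrt(3) + sqrt(2))


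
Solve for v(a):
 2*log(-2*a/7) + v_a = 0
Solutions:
 v(a) = C1 - 2*a*log(-a) + 2*a*(-log(2) + 1 + log(7))


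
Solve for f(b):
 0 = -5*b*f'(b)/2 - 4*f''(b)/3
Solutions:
 f(b) = C1 + C2*erf(sqrt(15)*b/4)


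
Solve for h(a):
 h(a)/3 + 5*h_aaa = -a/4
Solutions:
 h(a) = C3*exp(-15^(2/3)*a/15) - 3*a/4 + (C1*sin(3^(1/6)*5^(2/3)*a/10) + C2*cos(3^(1/6)*5^(2/3)*a/10))*exp(15^(2/3)*a/30)


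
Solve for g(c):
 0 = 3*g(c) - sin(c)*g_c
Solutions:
 g(c) = C1*(cos(c) - 1)^(3/2)/(cos(c) + 1)^(3/2)


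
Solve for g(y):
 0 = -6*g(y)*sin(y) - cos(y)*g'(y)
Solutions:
 g(y) = C1*cos(y)^6


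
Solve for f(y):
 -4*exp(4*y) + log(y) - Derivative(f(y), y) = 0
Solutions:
 f(y) = C1 + y*log(y) - y - exp(4*y)


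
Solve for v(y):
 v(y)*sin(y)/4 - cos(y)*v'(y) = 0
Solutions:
 v(y) = C1/cos(y)^(1/4)


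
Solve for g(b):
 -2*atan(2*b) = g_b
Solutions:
 g(b) = C1 - 2*b*atan(2*b) + log(4*b^2 + 1)/2


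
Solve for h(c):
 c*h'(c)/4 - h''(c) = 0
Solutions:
 h(c) = C1 + C2*erfi(sqrt(2)*c/4)


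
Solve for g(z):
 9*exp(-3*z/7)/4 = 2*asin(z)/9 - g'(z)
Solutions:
 g(z) = C1 + 2*z*asin(z)/9 + 2*sqrt(1 - z^2)/9 + 21*exp(-3*z/7)/4


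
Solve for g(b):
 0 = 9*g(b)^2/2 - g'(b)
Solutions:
 g(b) = -2/(C1 + 9*b)


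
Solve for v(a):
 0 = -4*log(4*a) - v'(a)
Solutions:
 v(a) = C1 - 4*a*log(a) - a*log(256) + 4*a


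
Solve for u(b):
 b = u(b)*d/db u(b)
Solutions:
 u(b) = -sqrt(C1 + b^2)
 u(b) = sqrt(C1 + b^2)


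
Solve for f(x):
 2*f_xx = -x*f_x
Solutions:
 f(x) = C1 + C2*erf(x/2)


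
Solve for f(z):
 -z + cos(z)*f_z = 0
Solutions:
 f(z) = C1 + Integral(z/cos(z), z)


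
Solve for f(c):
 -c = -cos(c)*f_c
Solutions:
 f(c) = C1 + Integral(c/cos(c), c)


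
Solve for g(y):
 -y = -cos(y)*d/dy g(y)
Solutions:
 g(y) = C1 + Integral(y/cos(y), y)


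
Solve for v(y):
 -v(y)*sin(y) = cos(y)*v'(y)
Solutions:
 v(y) = C1*cos(y)


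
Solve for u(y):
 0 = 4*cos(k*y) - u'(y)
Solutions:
 u(y) = C1 + 4*sin(k*y)/k


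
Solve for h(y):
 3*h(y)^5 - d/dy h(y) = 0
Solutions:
 h(y) = -(-1/(C1 + 12*y))^(1/4)
 h(y) = (-1/(C1 + 12*y))^(1/4)
 h(y) = -I*(-1/(C1 + 12*y))^(1/4)
 h(y) = I*(-1/(C1 + 12*y))^(1/4)


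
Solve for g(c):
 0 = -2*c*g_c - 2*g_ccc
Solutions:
 g(c) = C1 + Integral(C2*airyai(-c) + C3*airybi(-c), c)


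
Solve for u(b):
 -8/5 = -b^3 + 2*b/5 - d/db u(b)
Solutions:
 u(b) = C1 - b^4/4 + b^2/5 + 8*b/5


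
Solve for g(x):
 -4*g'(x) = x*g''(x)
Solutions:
 g(x) = C1 + C2/x^3


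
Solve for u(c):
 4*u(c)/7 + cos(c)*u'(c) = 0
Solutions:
 u(c) = C1*(sin(c) - 1)^(2/7)/(sin(c) + 1)^(2/7)


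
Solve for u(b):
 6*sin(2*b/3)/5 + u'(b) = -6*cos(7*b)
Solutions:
 u(b) = C1 - 6*sin(7*b)/7 + 9*cos(2*b/3)/5


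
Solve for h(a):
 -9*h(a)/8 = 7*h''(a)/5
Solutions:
 h(a) = C1*sin(3*sqrt(70)*a/28) + C2*cos(3*sqrt(70)*a/28)


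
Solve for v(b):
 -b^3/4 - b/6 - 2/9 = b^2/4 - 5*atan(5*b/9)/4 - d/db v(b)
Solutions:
 v(b) = C1 + b^4/16 + b^3/12 + b^2/12 - 5*b*atan(5*b/9)/4 + 2*b/9 + 9*log(25*b^2 + 81)/8


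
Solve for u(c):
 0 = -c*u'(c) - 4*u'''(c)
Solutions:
 u(c) = C1 + Integral(C2*airyai(-2^(1/3)*c/2) + C3*airybi(-2^(1/3)*c/2), c)


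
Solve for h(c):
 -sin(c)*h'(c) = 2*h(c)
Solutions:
 h(c) = C1*(cos(c) + 1)/(cos(c) - 1)


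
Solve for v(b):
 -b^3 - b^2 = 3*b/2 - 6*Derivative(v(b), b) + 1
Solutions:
 v(b) = C1 + b^4/24 + b^3/18 + b^2/8 + b/6


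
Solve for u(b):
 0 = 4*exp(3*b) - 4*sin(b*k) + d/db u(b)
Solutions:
 u(b) = C1 - 4*exp(3*b)/3 - 4*cos(b*k)/k


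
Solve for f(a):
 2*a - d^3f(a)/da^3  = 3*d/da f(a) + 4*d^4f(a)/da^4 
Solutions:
 f(a) = C1 + C4*exp(-a) + a^2/3 + (C2*sin(sqrt(39)*a/8) + C3*cos(sqrt(39)*a/8))*exp(3*a/8)


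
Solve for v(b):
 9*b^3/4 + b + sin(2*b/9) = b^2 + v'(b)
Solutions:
 v(b) = C1 + 9*b^4/16 - b^3/3 + b^2/2 - 9*cos(2*b/9)/2


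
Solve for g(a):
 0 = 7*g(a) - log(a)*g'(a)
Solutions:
 g(a) = C1*exp(7*li(a))


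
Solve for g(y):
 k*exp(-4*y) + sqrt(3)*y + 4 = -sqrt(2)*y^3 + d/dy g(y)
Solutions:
 g(y) = C1 - k*exp(-4*y)/4 + sqrt(2)*y^4/4 + sqrt(3)*y^2/2 + 4*y


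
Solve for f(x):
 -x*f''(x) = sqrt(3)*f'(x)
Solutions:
 f(x) = C1 + C2*x^(1 - sqrt(3))


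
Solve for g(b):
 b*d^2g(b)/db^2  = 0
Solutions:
 g(b) = C1 + C2*b


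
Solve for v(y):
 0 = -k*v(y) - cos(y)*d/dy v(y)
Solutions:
 v(y) = C1*exp(k*(log(sin(y) - 1) - log(sin(y) + 1))/2)


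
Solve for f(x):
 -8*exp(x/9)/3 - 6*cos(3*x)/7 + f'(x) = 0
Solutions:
 f(x) = C1 + 24*exp(x/9) + 2*sin(3*x)/7


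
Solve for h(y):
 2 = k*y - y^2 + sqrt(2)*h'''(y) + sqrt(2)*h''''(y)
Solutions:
 h(y) = C1 + C2*y + C3*y^2 + C4*exp(-y) + sqrt(2)*y^5/120 + sqrt(2)*y^4*(-k - 2)/48 + sqrt(2)*y^3*(k + 4)/12


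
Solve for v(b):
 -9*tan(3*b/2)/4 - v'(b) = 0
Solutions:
 v(b) = C1 + 3*log(cos(3*b/2))/2


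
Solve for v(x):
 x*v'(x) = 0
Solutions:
 v(x) = C1


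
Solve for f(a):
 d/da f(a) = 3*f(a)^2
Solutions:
 f(a) = -1/(C1 + 3*a)


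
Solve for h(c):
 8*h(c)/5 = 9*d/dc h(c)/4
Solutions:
 h(c) = C1*exp(32*c/45)


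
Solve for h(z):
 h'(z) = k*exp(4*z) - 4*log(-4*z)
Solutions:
 h(z) = C1 + k*exp(4*z)/4 - 4*z*log(-z) + 4*z*(1 - 2*log(2))


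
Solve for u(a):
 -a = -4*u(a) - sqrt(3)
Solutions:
 u(a) = a/4 - sqrt(3)/4


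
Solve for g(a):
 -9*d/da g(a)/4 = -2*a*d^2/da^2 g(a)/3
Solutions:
 g(a) = C1 + C2*a^(35/8)


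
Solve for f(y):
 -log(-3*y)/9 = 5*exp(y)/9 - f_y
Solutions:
 f(y) = C1 + y*log(-y)/9 + y*(-1 + log(3))/9 + 5*exp(y)/9


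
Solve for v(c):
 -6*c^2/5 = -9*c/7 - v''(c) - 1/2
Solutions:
 v(c) = C1 + C2*c + c^4/10 - 3*c^3/14 - c^2/4


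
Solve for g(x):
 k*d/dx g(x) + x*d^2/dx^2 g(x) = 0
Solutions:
 g(x) = C1 + x^(1 - re(k))*(C2*sin(log(x)*Abs(im(k))) + C3*cos(log(x)*im(k)))


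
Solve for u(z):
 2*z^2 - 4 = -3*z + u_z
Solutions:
 u(z) = C1 + 2*z^3/3 + 3*z^2/2 - 4*z


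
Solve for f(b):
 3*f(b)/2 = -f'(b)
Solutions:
 f(b) = C1*exp(-3*b/2)


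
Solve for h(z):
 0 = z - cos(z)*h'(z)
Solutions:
 h(z) = C1 + Integral(z/cos(z), z)


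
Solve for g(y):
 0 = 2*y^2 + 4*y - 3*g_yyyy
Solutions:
 g(y) = C1 + C2*y + C3*y^2 + C4*y^3 + y^6/540 + y^5/90


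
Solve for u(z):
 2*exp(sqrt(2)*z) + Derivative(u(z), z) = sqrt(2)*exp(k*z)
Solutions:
 u(z) = C1 - sqrt(2)*exp(sqrt(2)*z) + sqrt(2)*exp(k*z)/k


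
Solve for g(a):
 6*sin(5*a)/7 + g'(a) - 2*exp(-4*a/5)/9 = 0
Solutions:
 g(a) = C1 + 6*cos(5*a)/35 - 5*exp(-4*a/5)/18


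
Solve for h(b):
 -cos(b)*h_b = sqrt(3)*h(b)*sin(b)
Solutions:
 h(b) = C1*cos(b)^(sqrt(3))


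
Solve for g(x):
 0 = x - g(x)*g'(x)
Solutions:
 g(x) = -sqrt(C1 + x^2)
 g(x) = sqrt(C1 + x^2)


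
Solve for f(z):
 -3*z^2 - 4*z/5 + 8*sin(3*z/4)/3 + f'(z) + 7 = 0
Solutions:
 f(z) = C1 + z^3 + 2*z^2/5 - 7*z + 32*cos(3*z/4)/9


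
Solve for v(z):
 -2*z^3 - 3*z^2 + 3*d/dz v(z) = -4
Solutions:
 v(z) = C1 + z^4/6 + z^3/3 - 4*z/3


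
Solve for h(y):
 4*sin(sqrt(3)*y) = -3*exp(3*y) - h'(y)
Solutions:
 h(y) = C1 - exp(3*y) + 4*sqrt(3)*cos(sqrt(3)*y)/3


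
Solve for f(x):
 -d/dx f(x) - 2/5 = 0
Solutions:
 f(x) = C1 - 2*x/5


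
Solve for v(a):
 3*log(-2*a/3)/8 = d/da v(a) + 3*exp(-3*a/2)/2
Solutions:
 v(a) = C1 + 3*a*log(-a)/8 + 3*a*(-log(3) - 1 + log(2))/8 + exp(-3*a/2)


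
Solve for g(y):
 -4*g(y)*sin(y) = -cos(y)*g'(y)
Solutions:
 g(y) = C1/cos(y)^4


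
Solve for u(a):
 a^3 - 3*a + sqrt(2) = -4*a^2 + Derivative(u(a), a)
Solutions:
 u(a) = C1 + a^4/4 + 4*a^3/3 - 3*a^2/2 + sqrt(2)*a


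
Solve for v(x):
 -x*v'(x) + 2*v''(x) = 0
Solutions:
 v(x) = C1 + C2*erfi(x/2)


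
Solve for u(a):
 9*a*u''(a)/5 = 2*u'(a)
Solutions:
 u(a) = C1 + C2*a^(19/9)


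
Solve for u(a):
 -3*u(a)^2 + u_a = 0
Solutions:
 u(a) = -1/(C1 + 3*a)


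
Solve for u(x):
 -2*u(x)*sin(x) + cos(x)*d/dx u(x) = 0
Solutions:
 u(x) = C1/cos(x)^2


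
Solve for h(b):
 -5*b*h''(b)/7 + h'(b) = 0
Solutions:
 h(b) = C1 + C2*b^(12/5)


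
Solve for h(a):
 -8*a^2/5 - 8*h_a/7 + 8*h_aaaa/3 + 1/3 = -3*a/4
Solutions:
 h(a) = C1 + C4*exp(3^(1/3)*7^(2/3)*a/7) - 7*a^3/15 + 21*a^2/64 + 7*a/24 + (C2*sin(3^(5/6)*7^(2/3)*a/14) + C3*cos(3^(5/6)*7^(2/3)*a/14))*exp(-3^(1/3)*7^(2/3)*a/14)


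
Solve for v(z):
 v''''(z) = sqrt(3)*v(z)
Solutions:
 v(z) = C1*exp(-3^(1/8)*z) + C2*exp(3^(1/8)*z) + C3*sin(3^(1/8)*z) + C4*cos(3^(1/8)*z)


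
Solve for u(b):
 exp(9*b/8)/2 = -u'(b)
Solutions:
 u(b) = C1 - 4*exp(9*b/8)/9


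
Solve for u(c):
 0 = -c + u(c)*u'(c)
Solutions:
 u(c) = -sqrt(C1 + c^2)
 u(c) = sqrt(C1 + c^2)


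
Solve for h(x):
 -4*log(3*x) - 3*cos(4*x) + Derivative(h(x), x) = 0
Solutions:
 h(x) = C1 + 4*x*log(x) - 4*x + 4*x*log(3) + 3*sin(4*x)/4


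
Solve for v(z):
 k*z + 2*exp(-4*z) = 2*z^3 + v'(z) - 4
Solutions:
 v(z) = C1 + k*z^2/2 - z^4/2 + 4*z - exp(-4*z)/2


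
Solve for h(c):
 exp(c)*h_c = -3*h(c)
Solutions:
 h(c) = C1*exp(3*exp(-c))


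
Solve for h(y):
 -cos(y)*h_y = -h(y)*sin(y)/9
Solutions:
 h(y) = C1/cos(y)^(1/9)


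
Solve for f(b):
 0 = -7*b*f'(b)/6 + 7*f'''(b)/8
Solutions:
 f(b) = C1 + Integral(C2*airyai(6^(2/3)*b/3) + C3*airybi(6^(2/3)*b/3), b)


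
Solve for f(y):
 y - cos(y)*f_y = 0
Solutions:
 f(y) = C1 + Integral(y/cos(y), y)


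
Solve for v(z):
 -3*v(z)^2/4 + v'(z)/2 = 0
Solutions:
 v(z) = -2/(C1 + 3*z)


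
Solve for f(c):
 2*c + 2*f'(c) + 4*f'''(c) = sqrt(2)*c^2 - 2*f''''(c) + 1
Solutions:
 f(c) = C1 + C2*exp(c*(-8 + 8*2^(1/3)/(3*sqrt(177) + 43)^(1/3) + 2^(2/3)*(3*sqrt(177) + 43)^(1/3))/12)*sin(2^(1/3)*sqrt(3)*c*(-2^(1/3)*(3*sqrt(177) + 43)^(1/3) + 8/(3*sqrt(177) + 43)^(1/3))/12) + C3*exp(c*(-8 + 8*2^(1/3)/(3*sqrt(177) + 43)^(1/3) + 2^(2/3)*(3*sqrt(177) + 43)^(1/3))/12)*cos(2^(1/3)*sqrt(3)*c*(-2^(1/3)*(3*sqrt(177) + 43)^(1/3) + 8/(3*sqrt(177) + 43)^(1/3))/12) + C4*exp(-c*(8*2^(1/3)/(3*sqrt(177) + 43)^(1/3) + 4 + 2^(2/3)*(3*sqrt(177) + 43)^(1/3))/6) + sqrt(2)*c^3/6 - c^2/2 - 2*sqrt(2)*c + c/2


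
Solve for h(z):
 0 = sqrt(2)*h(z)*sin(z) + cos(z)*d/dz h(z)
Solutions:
 h(z) = C1*cos(z)^(sqrt(2))


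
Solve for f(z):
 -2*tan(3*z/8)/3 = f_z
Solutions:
 f(z) = C1 + 16*log(cos(3*z/8))/9


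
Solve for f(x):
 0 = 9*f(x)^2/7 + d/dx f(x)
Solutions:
 f(x) = 7/(C1 + 9*x)


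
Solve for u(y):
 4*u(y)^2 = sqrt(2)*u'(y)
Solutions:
 u(y) = -1/(C1 + 2*sqrt(2)*y)


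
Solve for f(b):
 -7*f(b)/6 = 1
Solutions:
 f(b) = -6/7


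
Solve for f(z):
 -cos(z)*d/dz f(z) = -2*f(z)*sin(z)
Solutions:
 f(z) = C1/cos(z)^2


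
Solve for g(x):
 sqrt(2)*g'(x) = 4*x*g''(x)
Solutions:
 g(x) = C1 + C2*x^(sqrt(2)/4 + 1)


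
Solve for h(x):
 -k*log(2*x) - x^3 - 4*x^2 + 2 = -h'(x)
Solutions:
 h(x) = C1 + k*x*log(x) - k*x + k*x*log(2) + x^4/4 + 4*x^3/3 - 2*x


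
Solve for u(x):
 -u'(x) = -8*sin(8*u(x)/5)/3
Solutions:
 -8*x/3 + 5*log(cos(8*u(x)/5) - 1)/16 - 5*log(cos(8*u(x)/5) + 1)/16 = C1


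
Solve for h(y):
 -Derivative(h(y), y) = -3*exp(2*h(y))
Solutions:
 h(y) = log(-sqrt(-1/(C1 + 3*y))) - log(2)/2
 h(y) = log(-1/(C1 + 3*y))/2 - log(2)/2


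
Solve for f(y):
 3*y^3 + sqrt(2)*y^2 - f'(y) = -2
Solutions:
 f(y) = C1 + 3*y^4/4 + sqrt(2)*y^3/3 + 2*y


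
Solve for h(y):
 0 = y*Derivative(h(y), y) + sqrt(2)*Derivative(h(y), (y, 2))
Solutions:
 h(y) = C1 + C2*erf(2^(1/4)*y/2)


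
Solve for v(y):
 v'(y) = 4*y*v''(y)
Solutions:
 v(y) = C1 + C2*y^(5/4)


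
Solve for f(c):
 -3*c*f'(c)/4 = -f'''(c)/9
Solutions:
 f(c) = C1 + Integral(C2*airyai(3*2^(1/3)*c/2) + C3*airybi(3*2^(1/3)*c/2), c)


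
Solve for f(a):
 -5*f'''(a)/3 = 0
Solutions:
 f(a) = C1 + C2*a + C3*a^2


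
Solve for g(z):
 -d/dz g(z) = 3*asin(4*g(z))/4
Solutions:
 Integral(1/asin(4*_y), (_y, g(z))) = C1 - 3*z/4


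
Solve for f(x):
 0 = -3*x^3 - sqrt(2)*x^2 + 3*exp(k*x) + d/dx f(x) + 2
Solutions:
 f(x) = C1 + 3*x^4/4 + sqrt(2)*x^3/3 - 2*x - 3*exp(k*x)/k


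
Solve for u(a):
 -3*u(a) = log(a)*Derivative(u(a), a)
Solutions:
 u(a) = C1*exp(-3*li(a))


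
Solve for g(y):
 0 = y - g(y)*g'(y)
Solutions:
 g(y) = -sqrt(C1 + y^2)
 g(y) = sqrt(C1 + y^2)


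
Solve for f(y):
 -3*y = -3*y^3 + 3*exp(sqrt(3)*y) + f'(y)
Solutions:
 f(y) = C1 + 3*y^4/4 - 3*y^2/2 - sqrt(3)*exp(sqrt(3)*y)


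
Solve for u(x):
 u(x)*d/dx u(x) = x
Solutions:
 u(x) = -sqrt(C1 + x^2)
 u(x) = sqrt(C1 + x^2)


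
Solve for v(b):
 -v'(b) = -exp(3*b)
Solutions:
 v(b) = C1 + exp(3*b)/3


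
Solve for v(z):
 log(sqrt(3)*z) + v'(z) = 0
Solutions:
 v(z) = C1 - z*log(z) - z*log(3)/2 + z


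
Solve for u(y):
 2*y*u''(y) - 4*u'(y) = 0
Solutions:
 u(y) = C1 + C2*y^3


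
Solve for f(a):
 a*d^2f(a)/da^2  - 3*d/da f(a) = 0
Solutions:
 f(a) = C1 + C2*a^4


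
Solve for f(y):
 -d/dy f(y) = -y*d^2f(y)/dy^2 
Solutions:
 f(y) = C1 + C2*y^2


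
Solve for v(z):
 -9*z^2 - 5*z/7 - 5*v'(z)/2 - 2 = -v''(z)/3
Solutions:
 v(z) = C1 + C2*exp(15*z/2) - 6*z^3/5 - 109*z^2/175 - 2536*z/2625


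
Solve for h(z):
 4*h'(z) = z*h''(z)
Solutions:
 h(z) = C1 + C2*z^5


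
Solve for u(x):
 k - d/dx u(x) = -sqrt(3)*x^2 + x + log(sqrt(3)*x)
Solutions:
 u(x) = C1 + k*x + sqrt(3)*x^3/3 - x^2/2 - x*log(x) - x*log(3)/2 + x


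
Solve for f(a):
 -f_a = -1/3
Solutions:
 f(a) = C1 + a/3


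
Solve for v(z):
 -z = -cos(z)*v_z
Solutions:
 v(z) = C1 + Integral(z/cos(z), z)


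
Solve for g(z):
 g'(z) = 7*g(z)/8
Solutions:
 g(z) = C1*exp(7*z/8)


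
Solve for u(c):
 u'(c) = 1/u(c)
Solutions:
 u(c) = -sqrt(C1 + 2*c)
 u(c) = sqrt(C1 + 2*c)


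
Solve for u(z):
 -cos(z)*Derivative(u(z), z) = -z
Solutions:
 u(z) = C1 + Integral(z/cos(z), z)


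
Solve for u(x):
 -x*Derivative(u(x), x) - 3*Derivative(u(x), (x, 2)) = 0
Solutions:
 u(x) = C1 + C2*erf(sqrt(6)*x/6)


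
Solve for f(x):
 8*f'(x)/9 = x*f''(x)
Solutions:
 f(x) = C1 + C2*x^(17/9)


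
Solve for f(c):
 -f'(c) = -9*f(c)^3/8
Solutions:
 f(c) = -2*sqrt(-1/(C1 + 9*c))
 f(c) = 2*sqrt(-1/(C1 + 9*c))


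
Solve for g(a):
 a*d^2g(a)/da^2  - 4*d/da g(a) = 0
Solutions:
 g(a) = C1 + C2*a^5


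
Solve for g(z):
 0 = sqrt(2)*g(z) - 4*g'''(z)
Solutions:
 g(z) = C3*exp(sqrt(2)*z/2) + (C1*sin(sqrt(6)*z/4) + C2*cos(sqrt(6)*z/4))*exp(-sqrt(2)*z/4)


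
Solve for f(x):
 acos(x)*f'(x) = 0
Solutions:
 f(x) = C1


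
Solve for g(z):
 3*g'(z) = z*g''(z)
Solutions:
 g(z) = C1 + C2*z^4


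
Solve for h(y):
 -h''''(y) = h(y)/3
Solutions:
 h(y) = (C1*sin(sqrt(2)*3^(3/4)*y/6) + C2*cos(sqrt(2)*3^(3/4)*y/6))*exp(-sqrt(2)*3^(3/4)*y/6) + (C3*sin(sqrt(2)*3^(3/4)*y/6) + C4*cos(sqrt(2)*3^(3/4)*y/6))*exp(sqrt(2)*3^(3/4)*y/6)


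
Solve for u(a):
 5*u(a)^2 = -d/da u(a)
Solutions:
 u(a) = 1/(C1 + 5*a)


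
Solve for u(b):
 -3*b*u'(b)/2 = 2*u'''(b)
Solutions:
 u(b) = C1 + Integral(C2*airyai(-6^(1/3)*b/2) + C3*airybi(-6^(1/3)*b/2), b)


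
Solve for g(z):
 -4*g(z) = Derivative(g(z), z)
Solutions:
 g(z) = C1*exp(-4*z)


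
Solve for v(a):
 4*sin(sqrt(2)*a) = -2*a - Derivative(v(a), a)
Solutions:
 v(a) = C1 - a^2 + 2*sqrt(2)*cos(sqrt(2)*a)


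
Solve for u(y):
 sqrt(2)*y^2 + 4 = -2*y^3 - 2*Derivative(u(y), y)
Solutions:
 u(y) = C1 - y^4/4 - sqrt(2)*y^3/6 - 2*y


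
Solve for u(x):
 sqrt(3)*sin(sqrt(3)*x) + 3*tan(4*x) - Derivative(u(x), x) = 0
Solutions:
 u(x) = C1 - 3*log(cos(4*x))/4 - cos(sqrt(3)*x)


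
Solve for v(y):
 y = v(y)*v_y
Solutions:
 v(y) = -sqrt(C1 + y^2)
 v(y) = sqrt(C1 + y^2)


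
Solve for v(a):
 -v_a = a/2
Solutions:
 v(a) = C1 - a^2/4


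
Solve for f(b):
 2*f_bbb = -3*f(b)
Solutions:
 f(b) = C3*exp(-2^(2/3)*3^(1/3)*b/2) + (C1*sin(2^(2/3)*3^(5/6)*b/4) + C2*cos(2^(2/3)*3^(5/6)*b/4))*exp(2^(2/3)*3^(1/3)*b/4)


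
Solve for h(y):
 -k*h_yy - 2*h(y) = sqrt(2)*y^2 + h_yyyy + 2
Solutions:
 h(y) = C1*exp(-sqrt(2)*y*sqrt(-k - sqrt(k^2 - 8))/2) + C2*exp(sqrt(2)*y*sqrt(-k - sqrt(k^2 - 8))/2) + C3*exp(-sqrt(2)*y*sqrt(-k + sqrt(k^2 - 8))/2) + C4*exp(sqrt(2)*y*sqrt(-k + sqrt(k^2 - 8))/2) + sqrt(2)*k/2 - sqrt(2)*y^2/2 - 1


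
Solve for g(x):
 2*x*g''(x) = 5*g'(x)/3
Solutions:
 g(x) = C1 + C2*x^(11/6)


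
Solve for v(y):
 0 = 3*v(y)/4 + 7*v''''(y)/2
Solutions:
 v(y) = (C1*sin(6^(1/4)*7^(3/4)*y/14) + C2*cos(6^(1/4)*7^(3/4)*y/14))*exp(-6^(1/4)*7^(3/4)*y/14) + (C3*sin(6^(1/4)*7^(3/4)*y/14) + C4*cos(6^(1/4)*7^(3/4)*y/14))*exp(6^(1/4)*7^(3/4)*y/14)


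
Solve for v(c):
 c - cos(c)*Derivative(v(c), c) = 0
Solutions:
 v(c) = C1 + Integral(c/cos(c), c)


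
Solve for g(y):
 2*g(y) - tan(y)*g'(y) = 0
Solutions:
 g(y) = C1*sin(y)^2


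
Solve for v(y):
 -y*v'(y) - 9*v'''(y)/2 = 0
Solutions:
 v(y) = C1 + Integral(C2*airyai(-6^(1/3)*y/3) + C3*airybi(-6^(1/3)*y/3), y)


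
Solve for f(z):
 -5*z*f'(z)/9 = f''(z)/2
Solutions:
 f(z) = C1 + C2*erf(sqrt(5)*z/3)


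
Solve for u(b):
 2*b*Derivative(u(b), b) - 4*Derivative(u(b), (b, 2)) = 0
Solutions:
 u(b) = C1 + C2*erfi(b/2)


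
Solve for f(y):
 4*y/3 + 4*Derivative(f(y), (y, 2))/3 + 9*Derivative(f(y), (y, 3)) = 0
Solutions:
 f(y) = C1 + C2*y + C3*exp(-4*y/27) - y^3/6 + 27*y^2/8


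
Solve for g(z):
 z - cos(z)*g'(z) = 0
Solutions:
 g(z) = C1 + Integral(z/cos(z), z)


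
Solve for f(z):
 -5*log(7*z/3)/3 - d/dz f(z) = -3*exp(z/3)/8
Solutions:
 f(z) = C1 - 5*z*log(z)/3 + 5*z*(-log(7) + 1 + log(3))/3 + 9*exp(z/3)/8


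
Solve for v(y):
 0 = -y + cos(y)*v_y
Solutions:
 v(y) = C1 + Integral(y/cos(y), y)


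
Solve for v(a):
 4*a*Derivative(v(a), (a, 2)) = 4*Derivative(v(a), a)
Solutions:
 v(a) = C1 + C2*a^2


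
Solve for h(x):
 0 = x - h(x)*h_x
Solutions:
 h(x) = -sqrt(C1 + x^2)
 h(x) = sqrt(C1 + x^2)


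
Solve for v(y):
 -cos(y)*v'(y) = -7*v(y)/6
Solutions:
 v(y) = C1*(sin(y) + 1)^(7/12)/(sin(y) - 1)^(7/12)


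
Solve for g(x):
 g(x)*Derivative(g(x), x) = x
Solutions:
 g(x) = -sqrt(C1 + x^2)
 g(x) = sqrt(C1 + x^2)


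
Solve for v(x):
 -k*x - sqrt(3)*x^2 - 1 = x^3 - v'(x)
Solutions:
 v(x) = C1 + k*x^2/2 + x^4/4 + sqrt(3)*x^3/3 + x


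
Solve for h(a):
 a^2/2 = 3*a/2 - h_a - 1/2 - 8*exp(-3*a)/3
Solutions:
 h(a) = C1 - a^3/6 + 3*a^2/4 - a/2 + 8*exp(-3*a)/9


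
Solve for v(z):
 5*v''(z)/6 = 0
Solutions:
 v(z) = C1 + C2*z


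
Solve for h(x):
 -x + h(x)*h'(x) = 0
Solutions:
 h(x) = -sqrt(C1 + x^2)
 h(x) = sqrt(C1 + x^2)


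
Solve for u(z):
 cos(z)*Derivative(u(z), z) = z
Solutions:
 u(z) = C1 + Integral(z/cos(z), z)


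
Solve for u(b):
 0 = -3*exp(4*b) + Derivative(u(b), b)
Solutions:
 u(b) = C1 + 3*exp(4*b)/4


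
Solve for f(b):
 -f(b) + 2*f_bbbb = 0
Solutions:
 f(b) = C1*exp(-2^(3/4)*b/2) + C2*exp(2^(3/4)*b/2) + C3*sin(2^(3/4)*b/2) + C4*cos(2^(3/4)*b/2)


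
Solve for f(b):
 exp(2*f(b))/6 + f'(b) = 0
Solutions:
 f(b) = log(-1/(C1 - b))/2 + log(3)/2
 f(b) = log(-sqrt(1/(C1 + b))) + log(3)/2


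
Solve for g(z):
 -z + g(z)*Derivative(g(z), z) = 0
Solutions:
 g(z) = -sqrt(C1 + z^2)
 g(z) = sqrt(C1 + z^2)


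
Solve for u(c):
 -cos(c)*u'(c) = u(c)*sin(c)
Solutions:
 u(c) = C1*cos(c)


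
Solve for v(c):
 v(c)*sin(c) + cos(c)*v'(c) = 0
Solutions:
 v(c) = C1*cos(c)


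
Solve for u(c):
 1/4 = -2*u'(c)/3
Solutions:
 u(c) = C1 - 3*c/8


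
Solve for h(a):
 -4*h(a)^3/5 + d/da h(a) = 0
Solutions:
 h(a) = -sqrt(10)*sqrt(-1/(C1 + 4*a))/2
 h(a) = sqrt(10)*sqrt(-1/(C1 + 4*a))/2


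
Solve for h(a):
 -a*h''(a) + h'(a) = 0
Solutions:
 h(a) = C1 + C2*a^2


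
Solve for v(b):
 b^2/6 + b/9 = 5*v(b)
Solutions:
 v(b) = b*(3*b + 2)/90


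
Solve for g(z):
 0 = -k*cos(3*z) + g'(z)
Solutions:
 g(z) = C1 + k*sin(3*z)/3


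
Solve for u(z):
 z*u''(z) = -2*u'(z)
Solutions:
 u(z) = C1 + C2/z


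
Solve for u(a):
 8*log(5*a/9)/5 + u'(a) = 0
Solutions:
 u(a) = C1 - 8*a*log(a)/5 - 8*a*log(5)/5 + 8*a/5 + 16*a*log(3)/5


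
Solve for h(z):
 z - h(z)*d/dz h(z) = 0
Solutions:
 h(z) = -sqrt(C1 + z^2)
 h(z) = sqrt(C1 + z^2)


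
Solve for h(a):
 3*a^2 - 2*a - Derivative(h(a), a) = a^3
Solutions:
 h(a) = C1 - a^4/4 + a^3 - a^2


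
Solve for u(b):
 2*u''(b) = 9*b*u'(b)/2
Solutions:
 u(b) = C1 + C2*erfi(3*sqrt(2)*b/4)


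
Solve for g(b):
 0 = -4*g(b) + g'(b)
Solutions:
 g(b) = C1*exp(4*b)


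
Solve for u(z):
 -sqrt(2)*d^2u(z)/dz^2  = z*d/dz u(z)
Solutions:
 u(z) = C1 + C2*erf(2^(1/4)*z/2)


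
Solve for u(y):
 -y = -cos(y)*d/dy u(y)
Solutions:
 u(y) = C1 + Integral(y/cos(y), y)


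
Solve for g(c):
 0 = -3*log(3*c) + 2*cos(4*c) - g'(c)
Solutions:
 g(c) = C1 - 3*c*log(c) - 3*c*log(3) + 3*c + sin(4*c)/2


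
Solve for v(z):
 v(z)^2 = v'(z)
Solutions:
 v(z) = -1/(C1 + z)


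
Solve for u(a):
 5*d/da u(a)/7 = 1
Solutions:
 u(a) = C1 + 7*a/5


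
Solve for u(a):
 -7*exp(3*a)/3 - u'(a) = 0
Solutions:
 u(a) = C1 - 7*exp(3*a)/9


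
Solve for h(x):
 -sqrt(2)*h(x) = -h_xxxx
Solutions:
 h(x) = C1*exp(-2^(1/8)*x) + C2*exp(2^(1/8)*x) + C3*sin(2^(1/8)*x) + C4*cos(2^(1/8)*x)


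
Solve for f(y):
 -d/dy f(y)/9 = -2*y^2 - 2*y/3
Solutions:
 f(y) = C1 + 6*y^3 + 3*y^2


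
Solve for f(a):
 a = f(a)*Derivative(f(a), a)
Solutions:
 f(a) = -sqrt(C1 + a^2)
 f(a) = sqrt(C1 + a^2)


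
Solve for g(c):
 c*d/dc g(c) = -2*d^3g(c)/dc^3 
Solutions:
 g(c) = C1 + Integral(C2*airyai(-2^(2/3)*c/2) + C3*airybi(-2^(2/3)*c/2), c)


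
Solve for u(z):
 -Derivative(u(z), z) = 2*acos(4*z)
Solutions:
 u(z) = C1 - 2*z*acos(4*z) + sqrt(1 - 16*z^2)/2


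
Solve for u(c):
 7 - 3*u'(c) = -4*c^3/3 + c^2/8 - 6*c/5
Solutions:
 u(c) = C1 + c^4/9 - c^3/72 + c^2/5 + 7*c/3


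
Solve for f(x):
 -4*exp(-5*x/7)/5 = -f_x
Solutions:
 f(x) = C1 - 28*exp(-5*x/7)/25


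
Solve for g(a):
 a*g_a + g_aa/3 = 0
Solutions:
 g(a) = C1 + C2*erf(sqrt(6)*a/2)


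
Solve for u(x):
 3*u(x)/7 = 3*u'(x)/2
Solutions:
 u(x) = C1*exp(2*x/7)


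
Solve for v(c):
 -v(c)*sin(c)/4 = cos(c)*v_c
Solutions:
 v(c) = C1*cos(c)^(1/4)


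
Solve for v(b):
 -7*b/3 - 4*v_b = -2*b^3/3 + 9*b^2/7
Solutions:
 v(b) = C1 + b^4/24 - 3*b^3/28 - 7*b^2/24


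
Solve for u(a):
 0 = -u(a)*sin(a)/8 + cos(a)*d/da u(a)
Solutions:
 u(a) = C1/cos(a)^(1/8)


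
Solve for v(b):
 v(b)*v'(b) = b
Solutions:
 v(b) = -sqrt(C1 + b^2)
 v(b) = sqrt(C1 + b^2)


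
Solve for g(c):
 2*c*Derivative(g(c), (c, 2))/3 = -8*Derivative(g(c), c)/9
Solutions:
 g(c) = C1 + C2/c^(1/3)


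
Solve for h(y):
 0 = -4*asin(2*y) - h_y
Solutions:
 h(y) = C1 - 4*y*asin(2*y) - 2*sqrt(1 - 4*y^2)


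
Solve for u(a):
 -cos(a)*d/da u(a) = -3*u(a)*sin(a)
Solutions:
 u(a) = C1/cos(a)^3


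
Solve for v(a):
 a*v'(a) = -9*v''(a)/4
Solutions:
 v(a) = C1 + C2*erf(sqrt(2)*a/3)


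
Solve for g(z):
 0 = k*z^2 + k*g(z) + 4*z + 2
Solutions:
 g(z) = (-k*z^2 - 4*z - 2)/k


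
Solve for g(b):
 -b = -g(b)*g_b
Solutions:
 g(b) = -sqrt(C1 + b^2)
 g(b) = sqrt(C1 + b^2)


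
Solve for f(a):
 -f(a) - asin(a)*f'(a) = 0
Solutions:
 f(a) = C1*exp(-Integral(1/asin(a), a))


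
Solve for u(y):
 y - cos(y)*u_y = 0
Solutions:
 u(y) = C1 + Integral(y/cos(y), y)


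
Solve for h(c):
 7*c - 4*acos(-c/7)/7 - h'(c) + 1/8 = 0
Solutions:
 h(c) = C1 + 7*c^2/2 - 4*c*acos(-c/7)/7 + c/8 - 4*sqrt(49 - c^2)/7


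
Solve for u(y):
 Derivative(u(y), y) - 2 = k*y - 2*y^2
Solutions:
 u(y) = C1 + k*y^2/2 - 2*y^3/3 + 2*y


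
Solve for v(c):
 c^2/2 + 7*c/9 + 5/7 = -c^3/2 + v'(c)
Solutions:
 v(c) = C1 + c^4/8 + c^3/6 + 7*c^2/18 + 5*c/7


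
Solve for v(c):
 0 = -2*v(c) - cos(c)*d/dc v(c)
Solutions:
 v(c) = C1*(sin(c) - 1)/(sin(c) + 1)


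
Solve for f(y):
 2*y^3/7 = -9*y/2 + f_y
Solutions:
 f(y) = C1 + y^4/14 + 9*y^2/4


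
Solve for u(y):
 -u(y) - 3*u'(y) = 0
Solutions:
 u(y) = C1*exp(-y/3)


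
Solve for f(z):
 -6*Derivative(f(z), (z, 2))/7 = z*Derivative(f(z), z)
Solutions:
 f(z) = C1 + C2*erf(sqrt(21)*z/6)


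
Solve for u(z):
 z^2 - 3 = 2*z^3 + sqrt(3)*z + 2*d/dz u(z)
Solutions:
 u(z) = C1 - z^4/4 + z^3/6 - sqrt(3)*z^2/4 - 3*z/2


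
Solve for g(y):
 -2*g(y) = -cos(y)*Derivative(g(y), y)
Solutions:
 g(y) = C1*(sin(y) + 1)/(sin(y) - 1)


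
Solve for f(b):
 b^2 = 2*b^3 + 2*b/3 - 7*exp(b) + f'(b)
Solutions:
 f(b) = C1 - b^4/2 + b^3/3 - b^2/3 + 7*exp(b)


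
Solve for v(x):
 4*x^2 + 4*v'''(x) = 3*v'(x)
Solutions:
 v(x) = C1 + C2*exp(-sqrt(3)*x/2) + C3*exp(sqrt(3)*x/2) + 4*x^3/9 + 32*x/9


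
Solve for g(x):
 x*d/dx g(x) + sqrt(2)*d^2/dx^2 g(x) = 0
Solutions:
 g(x) = C1 + C2*erf(2^(1/4)*x/2)


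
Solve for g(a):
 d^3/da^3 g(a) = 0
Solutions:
 g(a) = C1 + C2*a + C3*a^2


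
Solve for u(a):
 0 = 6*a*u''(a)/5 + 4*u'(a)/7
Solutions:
 u(a) = C1 + C2*a^(11/21)


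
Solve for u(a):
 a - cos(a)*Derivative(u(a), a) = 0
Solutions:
 u(a) = C1 + Integral(a/cos(a), a)


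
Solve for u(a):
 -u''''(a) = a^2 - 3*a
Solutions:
 u(a) = C1 + C2*a + C3*a^2 + C4*a^3 - a^6/360 + a^5/40


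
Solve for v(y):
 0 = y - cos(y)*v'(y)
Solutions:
 v(y) = C1 + Integral(y/cos(y), y)


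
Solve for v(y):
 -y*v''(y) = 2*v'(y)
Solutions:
 v(y) = C1 + C2/y


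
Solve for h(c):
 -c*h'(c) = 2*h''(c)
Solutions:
 h(c) = C1 + C2*erf(c/2)


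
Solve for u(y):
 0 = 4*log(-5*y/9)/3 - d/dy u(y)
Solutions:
 u(y) = C1 + 4*y*log(-y)/3 + 4*y*(-2*log(3) - 1 + log(5))/3


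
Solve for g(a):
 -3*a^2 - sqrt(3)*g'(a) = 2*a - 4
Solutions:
 g(a) = C1 - sqrt(3)*a^3/3 - sqrt(3)*a^2/3 + 4*sqrt(3)*a/3


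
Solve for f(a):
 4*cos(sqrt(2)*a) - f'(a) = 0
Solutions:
 f(a) = C1 + 2*sqrt(2)*sin(sqrt(2)*a)


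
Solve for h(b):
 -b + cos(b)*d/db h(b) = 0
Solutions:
 h(b) = C1 + Integral(b/cos(b), b)


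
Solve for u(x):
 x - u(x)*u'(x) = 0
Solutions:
 u(x) = -sqrt(C1 + x^2)
 u(x) = sqrt(C1 + x^2)


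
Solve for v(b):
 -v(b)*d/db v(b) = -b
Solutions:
 v(b) = -sqrt(C1 + b^2)
 v(b) = sqrt(C1 + b^2)


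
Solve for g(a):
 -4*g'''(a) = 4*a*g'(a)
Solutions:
 g(a) = C1 + Integral(C2*airyai(-a) + C3*airybi(-a), a)


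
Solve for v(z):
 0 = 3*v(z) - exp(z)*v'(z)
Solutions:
 v(z) = C1*exp(-3*exp(-z))


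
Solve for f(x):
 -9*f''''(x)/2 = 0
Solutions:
 f(x) = C1 + C2*x + C3*x^2 + C4*x^3


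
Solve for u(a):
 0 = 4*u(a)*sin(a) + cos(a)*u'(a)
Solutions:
 u(a) = C1*cos(a)^4


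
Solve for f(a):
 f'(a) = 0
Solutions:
 f(a) = C1


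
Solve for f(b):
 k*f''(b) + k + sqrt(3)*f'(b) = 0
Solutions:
 f(b) = C1 + C2*exp(-sqrt(3)*b/k) - sqrt(3)*b*k/3


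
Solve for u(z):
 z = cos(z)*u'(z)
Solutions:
 u(z) = C1 + Integral(z/cos(z), z)


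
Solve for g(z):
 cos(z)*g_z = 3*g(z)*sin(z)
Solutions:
 g(z) = C1/cos(z)^3


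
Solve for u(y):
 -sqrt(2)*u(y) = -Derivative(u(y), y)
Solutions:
 u(y) = C1*exp(sqrt(2)*y)


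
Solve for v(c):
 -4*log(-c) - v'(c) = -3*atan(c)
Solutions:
 v(c) = C1 - 4*c*log(-c) + 3*c*atan(c) + 4*c - 3*log(c^2 + 1)/2


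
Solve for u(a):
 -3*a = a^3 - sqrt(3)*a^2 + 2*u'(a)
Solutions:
 u(a) = C1 - a^4/8 + sqrt(3)*a^3/6 - 3*a^2/4


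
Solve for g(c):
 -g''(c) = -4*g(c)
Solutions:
 g(c) = C1*exp(-2*c) + C2*exp(2*c)


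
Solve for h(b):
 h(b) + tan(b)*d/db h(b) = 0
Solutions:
 h(b) = C1/sin(b)


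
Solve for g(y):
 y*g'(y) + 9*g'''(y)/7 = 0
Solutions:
 g(y) = C1 + Integral(C2*airyai(-21^(1/3)*y/3) + C3*airybi(-21^(1/3)*y/3), y)


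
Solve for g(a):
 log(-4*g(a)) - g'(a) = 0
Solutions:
 -Integral(1/(log(-_y) + 2*log(2)), (_y, g(a))) = C1 - a


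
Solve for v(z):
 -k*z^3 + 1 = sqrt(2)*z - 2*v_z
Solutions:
 v(z) = C1 + k*z^4/8 + sqrt(2)*z^2/4 - z/2


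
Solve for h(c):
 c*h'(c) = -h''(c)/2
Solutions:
 h(c) = C1 + C2*erf(c)


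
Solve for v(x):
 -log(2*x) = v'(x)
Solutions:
 v(x) = C1 - x*log(x) - x*log(2) + x


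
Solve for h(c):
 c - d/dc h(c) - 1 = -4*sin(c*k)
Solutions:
 h(c) = C1 + c^2/2 - c - 4*cos(c*k)/k


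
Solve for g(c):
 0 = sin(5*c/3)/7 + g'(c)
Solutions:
 g(c) = C1 + 3*cos(5*c/3)/35


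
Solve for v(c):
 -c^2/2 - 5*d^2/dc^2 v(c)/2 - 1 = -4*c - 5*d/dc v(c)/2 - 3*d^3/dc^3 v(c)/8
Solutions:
 v(c) = C1 + C2*exp(2*c*(5 - sqrt(10))/3) + C3*exp(2*c*(sqrt(10) + 5)/3) + c^3/15 - 3*c^2/5 - 43*c/50


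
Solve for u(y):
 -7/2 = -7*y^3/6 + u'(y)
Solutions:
 u(y) = C1 + 7*y^4/24 - 7*y/2
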